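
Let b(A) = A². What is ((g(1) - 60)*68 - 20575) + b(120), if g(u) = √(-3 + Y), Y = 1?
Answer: -10255 + 68*I*√2 ≈ -10255.0 + 96.167*I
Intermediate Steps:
g(u) = I*√2 (g(u) = √(-3 + 1) = √(-2) = I*√2)
((g(1) - 60)*68 - 20575) + b(120) = ((I*√2 - 60)*68 - 20575) + 120² = ((-60 + I*√2)*68 - 20575) + 14400 = ((-4080 + 68*I*√2) - 20575) + 14400 = (-24655 + 68*I*√2) + 14400 = -10255 + 68*I*√2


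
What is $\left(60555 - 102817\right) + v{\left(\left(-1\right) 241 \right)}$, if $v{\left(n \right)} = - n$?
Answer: $-42021$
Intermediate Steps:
$\left(60555 - 102817\right) + v{\left(\left(-1\right) 241 \right)} = \left(60555 - 102817\right) - \left(-1\right) 241 = -42262 - -241 = -42262 + 241 = -42021$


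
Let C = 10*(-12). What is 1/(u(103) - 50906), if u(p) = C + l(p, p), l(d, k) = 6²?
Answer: -1/50990 ≈ -1.9612e-5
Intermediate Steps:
l(d, k) = 36
C = -120
u(p) = -84 (u(p) = -120 + 36 = -84)
1/(u(103) - 50906) = 1/(-84 - 50906) = 1/(-50990) = -1/50990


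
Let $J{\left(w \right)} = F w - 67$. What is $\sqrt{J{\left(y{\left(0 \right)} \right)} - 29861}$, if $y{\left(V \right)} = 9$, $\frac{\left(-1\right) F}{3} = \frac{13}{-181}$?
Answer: $\frac{i \sqrt{980407677}}{181} \approx 172.99 i$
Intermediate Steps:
$F = \frac{39}{181}$ ($F = - 3 \frac{13}{-181} = - 3 \cdot 13 \left(- \frac{1}{181}\right) = \left(-3\right) \left(- \frac{13}{181}\right) = \frac{39}{181} \approx 0.21547$)
$J{\left(w \right)} = -67 + \frac{39 w}{181}$ ($J{\left(w \right)} = \frac{39 w}{181} - 67 = -67 + \frac{39 w}{181}$)
$\sqrt{J{\left(y{\left(0 \right)} \right)} - 29861} = \sqrt{\left(-67 + \frac{39}{181} \cdot 9\right) - 29861} = \sqrt{\left(-67 + \frac{351}{181}\right) - 29861} = \sqrt{- \frac{11776}{181} - 29861} = \sqrt{- \frac{5416617}{181}} = \frac{i \sqrt{980407677}}{181}$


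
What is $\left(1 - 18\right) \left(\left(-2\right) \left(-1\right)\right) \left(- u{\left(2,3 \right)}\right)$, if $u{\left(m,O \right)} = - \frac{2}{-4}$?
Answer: $17$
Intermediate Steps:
$u{\left(m,O \right)} = \frac{1}{2}$ ($u{\left(m,O \right)} = \left(-2\right) \left(- \frac{1}{4}\right) = \frac{1}{2}$)
$\left(1 - 18\right) \left(\left(-2\right) \left(-1\right)\right) \left(- u{\left(2,3 \right)}\right) = \left(1 - 18\right) \left(\left(-2\right) \left(-1\right)\right) \left(\left(-1\right) \frac{1}{2}\right) = \left(1 - 18\right) 2 \left(- \frac{1}{2}\right) = \left(-17\right) 2 \left(- \frac{1}{2}\right) = \left(-34\right) \left(- \frac{1}{2}\right) = 17$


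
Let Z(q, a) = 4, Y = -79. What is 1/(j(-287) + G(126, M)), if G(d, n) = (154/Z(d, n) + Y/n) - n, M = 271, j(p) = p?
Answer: -542/281727 ≈ -0.0019238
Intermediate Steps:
G(d, n) = 77/2 - n - 79/n (G(d, n) = (154/4 - 79/n) - n = (154*(¼) - 79/n) - n = (77/2 - 79/n) - n = 77/2 - n - 79/n)
1/(j(-287) + G(126, M)) = 1/(-287 + (77/2 - 1*271 - 79/271)) = 1/(-287 + (77/2 - 271 - 79*1/271)) = 1/(-287 + (77/2 - 271 - 79/271)) = 1/(-287 - 126173/542) = 1/(-281727/542) = -542/281727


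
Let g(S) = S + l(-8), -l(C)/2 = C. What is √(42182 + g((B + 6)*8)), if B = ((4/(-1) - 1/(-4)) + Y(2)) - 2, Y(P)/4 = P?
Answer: 6*√1174 ≈ 205.58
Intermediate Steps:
Y(P) = 4*P
l(C) = -2*C
B = 9/4 (B = ((4/(-1) - 1/(-4)) + 4*2) - 2 = ((4*(-1) - 1*(-¼)) + 8) - 2 = ((-4 + ¼) + 8) - 2 = (-15/4 + 8) - 2 = 17/4 - 2 = 9/4 ≈ 2.2500)
g(S) = 16 + S (g(S) = S - 2*(-8) = S + 16 = 16 + S)
√(42182 + g((B + 6)*8)) = √(42182 + (16 + (9/4 + 6)*8)) = √(42182 + (16 + (33/4)*8)) = √(42182 + (16 + 66)) = √(42182 + 82) = √42264 = 6*√1174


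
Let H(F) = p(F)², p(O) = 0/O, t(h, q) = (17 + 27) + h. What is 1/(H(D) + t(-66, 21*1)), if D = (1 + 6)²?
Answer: -1/22 ≈ -0.045455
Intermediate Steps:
t(h, q) = 44 + h
p(O) = 0
D = 49 (D = 7² = 49)
H(F) = 0 (H(F) = 0² = 0)
1/(H(D) + t(-66, 21*1)) = 1/(0 + (44 - 66)) = 1/(0 - 22) = 1/(-22) = -1/22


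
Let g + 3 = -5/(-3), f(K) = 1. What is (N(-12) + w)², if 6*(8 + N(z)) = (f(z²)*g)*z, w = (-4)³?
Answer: 43264/9 ≈ 4807.1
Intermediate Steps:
g = -4/3 (g = -3 - 5/(-3) = -3 - 5*(-⅓) = -3 + 5/3 = -4/3 ≈ -1.3333)
w = -64
N(z) = -8 - 2*z/9 (N(z) = -8 + ((1*(-4/3))*z)/6 = -8 + (-4*z/3)/6 = -8 - 2*z/9)
(N(-12) + w)² = ((-8 - 2/9*(-12)) - 64)² = ((-8 + 8/3) - 64)² = (-16/3 - 64)² = (-208/3)² = 43264/9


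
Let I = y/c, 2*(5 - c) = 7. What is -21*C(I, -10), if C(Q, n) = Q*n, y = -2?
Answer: -280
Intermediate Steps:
c = 3/2 (c = 5 - ½*7 = 5 - 7/2 = 3/2 ≈ 1.5000)
I = -4/3 (I = -2/3/2 = -2*⅔ = -4/3 ≈ -1.3333)
-21*C(I, -10) = -(-28)*(-10) = -21*40/3 = -280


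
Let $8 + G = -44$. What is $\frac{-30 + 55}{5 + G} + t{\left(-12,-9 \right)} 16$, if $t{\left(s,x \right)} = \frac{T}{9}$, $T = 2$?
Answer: $\frac{1279}{423} \approx 3.0236$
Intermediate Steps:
$G = -52$ ($G = -8 - 44 = -52$)
$t{\left(s,x \right)} = \frac{2}{9}$
$\frac{-30 + 55}{5 + G} + t{\left(-12,-9 \right)} 16 = \frac{-30 + 55}{5 - 52} + \frac{2}{9} \cdot 16 = \frac{25}{-47} + \frac{32}{9} = 25 \left(- \frac{1}{47}\right) + \frac{32}{9} = - \frac{25}{47} + \frac{32}{9} = \frac{1279}{423}$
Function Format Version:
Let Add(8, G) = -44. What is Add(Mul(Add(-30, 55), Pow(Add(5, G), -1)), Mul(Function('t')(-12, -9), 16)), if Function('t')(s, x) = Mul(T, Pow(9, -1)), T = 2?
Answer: Rational(1279, 423) ≈ 3.0236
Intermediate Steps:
G = -52 (G = Add(-8, -44) = -52)
Function('t')(s, x) = Rational(2, 9) (Function('t')(s, x) = Mul(2, Pow(9, -1)) = Mul(2, Rational(1, 9)) = Rational(2, 9))
Add(Mul(Add(-30, 55), Pow(Add(5, G), -1)), Mul(Function('t')(-12, -9), 16)) = Add(Mul(Add(-30, 55), Pow(Add(5, -52), -1)), Mul(Rational(2, 9), 16)) = Add(Mul(25, Pow(-47, -1)), Rational(32, 9)) = Add(Mul(25, Rational(-1, 47)), Rational(32, 9)) = Add(Rational(-25, 47), Rational(32, 9)) = Rational(1279, 423)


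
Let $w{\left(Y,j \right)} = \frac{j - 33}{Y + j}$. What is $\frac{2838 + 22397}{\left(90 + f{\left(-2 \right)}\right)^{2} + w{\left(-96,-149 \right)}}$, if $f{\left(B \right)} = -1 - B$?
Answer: $\frac{883225}{289861} \approx 3.0471$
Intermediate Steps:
$w{\left(Y,j \right)} = \frac{-33 + j}{Y + j}$
$\frac{2838 + 22397}{\left(90 + f{\left(-2 \right)}\right)^{2} + w{\left(-96,-149 \right)}} = \frac{2838 + 22397}{\left(90 - -1\right)^{2} + \frac{-33 - 149}{-96 - 149}} = \frac{25235}{\left(90 + \left(-1 + 2\right)\right)^{2} + \frac{1}{-245} \left(-182\right)} = \frac{25235}{\left(90 + 1\right)^{2} - - \frac{26}{35}} = \frac{25235}{91^{2} + \frac{26}{35}} = \frac{25235}{8281 + \frac{26}{35}} = \frac{25235}{\frac{289861}{35}} = 25235 \cdot \frac{35}{289861} = \frac{883225}{289861}$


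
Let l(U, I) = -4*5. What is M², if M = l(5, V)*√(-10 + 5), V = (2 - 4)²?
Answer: -2000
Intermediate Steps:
V = 4 (V = (-2)² = 4)
l(U, I) = -20
M = -20*I*√5 (M = -20*√(-10 + 5) = -20*I*√5 ≈ -44.721*I)
M² = (-20*I*√5)² = -2000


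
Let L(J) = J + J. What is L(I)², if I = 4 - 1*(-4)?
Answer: 256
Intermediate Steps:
I = 8 (I = 4 + 4 = 8)
L(J) = 2*J
L(I)² = (2*8)² = 16² = 256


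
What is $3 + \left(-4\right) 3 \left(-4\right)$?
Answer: $51$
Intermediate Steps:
$3 + \left(-4\right) 3 \left(-4\right) = 3 - -48 = 3 + 48 = 51$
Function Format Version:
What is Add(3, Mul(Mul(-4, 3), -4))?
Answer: 51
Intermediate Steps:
Add(3, Mul(Mul(-4, 3), -4)) = Add(3, Mul(-12, -4)) = Add(3, 48) = 51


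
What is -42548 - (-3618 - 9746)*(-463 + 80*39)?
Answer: 35465600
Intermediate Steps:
-42548 - (-3618 - 9746)*(-463 + 80*39) = -42548 - (-13364)*(-463 + 3120) = -42548 - (-13364)*2657 = -42548 - 1*(-35508148) = -42548 + 35508148 = 35465600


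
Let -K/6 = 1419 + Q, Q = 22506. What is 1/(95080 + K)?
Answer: -1/48470 ≈ -2.0631e-5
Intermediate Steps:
K = -143550 (K = -6*(1419 + 22506) = -6*23925 = -143550)
1/(95080 + K) = 1/(95080 - 143550) = 1/(-48470) = -1/48470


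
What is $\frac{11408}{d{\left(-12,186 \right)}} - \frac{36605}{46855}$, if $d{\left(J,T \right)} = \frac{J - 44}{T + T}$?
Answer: $- \frac{4971104359}{65597} \approx -75783.0$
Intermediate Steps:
$d{\left(J,T \right)} = \frac{-44 + J}{2 T}$
$\frac{11408}{d{\left(-12,186 \right)}} - \frac{36605}{46855} = \frac{11408}{\frac{1}{2} \cdot \frac{1}{186} \left(-44 - 12\right)} - \frac{36605}{46855} = \frac{11408}{\frac{1}{2} \cdot \frac{1}{186} \left(-56\right)} - \frac{7321}{9371} = \frac{11408}{- \frac{14}{93}} - \frac{7321}{9371} = 11408 \left(- \frac{93}{14}\right) - \frac{7321}{9371} = - \frac{530472}{7} - \frac{7321}{9371} = - \frac{4971104359}{65597}$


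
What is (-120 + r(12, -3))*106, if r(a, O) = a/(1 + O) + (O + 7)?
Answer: -12932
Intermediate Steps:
r(a, O) = 7 + O + a/(1 + O) (r(a, O) = a/(1 + O) + (7 + O) = 7 + O + a/(1 + O))
(-120 + r(12, -3))*106 = (-120 + (7 + 12 + (-3)**2 + 8*(-3))/(1 - 3))*106 = (-120 + (7 + 12 + 9 - 24)/(-2))*106 = (-120 - 1/2*4)*106 = (-120 - 2)*106 = -122*106 = -12932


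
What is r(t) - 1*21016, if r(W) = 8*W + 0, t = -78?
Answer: -21640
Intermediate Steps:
r(W) = 8*W
r(t) - 1*21016 = 8*(-78) - 1*21016 = -624 - 21016 = -21640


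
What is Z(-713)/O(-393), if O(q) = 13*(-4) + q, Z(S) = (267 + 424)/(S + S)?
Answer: 691/634570 ≈ 0.0010889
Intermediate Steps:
Z(S) = 691/(2*S) (Z(S) = 691/((2*S)) = 691*(1/(2*S)) = 691/(2*S))
O(q) = -52 + q
Z(-713)/O(-393) = ((691/2)/(-713))/(-52 - 393) = ((691/2)*(-1/713))/(-445) = -691/1426*(-1/445) = 691/634570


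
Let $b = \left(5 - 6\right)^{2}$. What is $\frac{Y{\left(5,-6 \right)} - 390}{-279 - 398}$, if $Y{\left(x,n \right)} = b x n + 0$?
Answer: $\frac{420}{677} \approx 0.62038$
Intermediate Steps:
$b = 1$ ($b = \left(5 - 6\right)^{2} = \left(-1\right)^{2} = 1$)
$Y{\left(x,n \right)} = n x$ ($Y{\left(x,n \right)} = 1 x n + 0 = x n + 0 = n x + 0 = n x$)
$\frac{Y{\left(5,-6 \right)} - 390}{-279 - 398} = \frac{\left(-6\right) 5 - 390}{-279 - 398} = \frac{-30 - 390}{-677} = \left(-420\right) \left(- \frac{1}{677}\right) = \frac{420}{677}$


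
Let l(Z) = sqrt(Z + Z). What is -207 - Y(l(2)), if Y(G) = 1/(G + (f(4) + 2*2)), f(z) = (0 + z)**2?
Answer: -4555/22 ≈ -207.05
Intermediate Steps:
f(z) = z**2
l(Z) = sqrt(2)*sqrt(Z) (l(Z) = sqrt(2*Z) = sqrt(2)*sqrt(Z))
Y(G) = 1/(20 + G) (Y(G) = 1/(G + (4**2 + 2*2)) = 1/(G + (16 + 4)) = 1/(G + 20) = 1/(20 + G))
-207 - Y(l(2)) = -207 - 1/(20 + sqrt(2)*sqrt(2)) = -207 - 1/(20 + 2) = -207 - 1/22 = -4555/22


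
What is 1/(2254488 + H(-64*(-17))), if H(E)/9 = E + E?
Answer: 1/2274072 ≈ 4.3974e-7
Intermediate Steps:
H(E) = 18*E (H(E) = 9*(E + E) = 9*(2*E) = 18*E)
1/(2254488 + H(-64*(-17))) = 1/(2254488 + 18*(-64*(-17))) = 1/(2254488 + 18*1088) = 1/(2254488 + 19584) = 1/2274072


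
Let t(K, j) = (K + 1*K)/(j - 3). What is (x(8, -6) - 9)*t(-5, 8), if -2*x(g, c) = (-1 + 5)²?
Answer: 34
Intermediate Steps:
t(K, j) = 2*K/(-3 + j) (t(K, j) = (K + K)/(-3 + j) = (2*K)/(-3 + j) = 2*K/(-3 + j))
x(g, c) = -8 (x(g, c) = -(-1 + 5)²/2 = -½*4² = -½*16 = -8)
(x(8, -6) - 9)*t(-5, 8) = (-8 - 9)*(2*(-5)/(-3 + 8)) = -34*(-5)/5 = -17*(-2) = 34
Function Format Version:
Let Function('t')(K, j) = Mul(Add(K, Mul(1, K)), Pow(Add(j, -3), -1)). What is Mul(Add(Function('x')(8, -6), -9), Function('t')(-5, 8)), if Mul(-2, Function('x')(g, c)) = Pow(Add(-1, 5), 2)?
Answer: 34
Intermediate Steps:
Function('t')(K, j) = Mul(2, K, Pow(Add(-3, j), -1)) (Function('t')(K, j) = Mul(Add(K, K), Pow(Add(-3, j), -1)) = Mul(Mul(2, K), Pow(Add(-3, j), -1)) = Mul(2, K, Pow(Add(-3, j), -1)))
Function('x')(g, c) = -8 (Function('x')(g, c) = Mul(Rational(-1, 2), Pow(Add(-1, 5), 2)) = Mul(Rational(-1, 2), Pow(4, 2)) = Mul(Rational(-1, 2), 16) = -8)
Mul(Add(Function('x')(8, -6), -9), Function('t')(-5, 8)) = Mul(Add(-8, -9), Mul(2, -5, Pow(Add(-3, 8), -1))) = Mul(-17, Mul(2, -5, Pow(5, -1))) = Mul(-17, Mul(2, -5, Rational(1, 5))) = Mul(-17, -2) = 34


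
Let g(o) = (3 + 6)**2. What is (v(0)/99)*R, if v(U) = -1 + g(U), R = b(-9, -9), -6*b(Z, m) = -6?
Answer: 80/99 ≈ 0.80808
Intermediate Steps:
b(Z, m) = 1 (b(Z, m) = -1/6*(-6) = 1)
R = 1
g(o) = 81 (g(o) = 9**2 = 81)
v(U) = 80 (v(U) = -1 + 81 = 80)
(v(0)/99)*R = (80/99)*1 = 80/99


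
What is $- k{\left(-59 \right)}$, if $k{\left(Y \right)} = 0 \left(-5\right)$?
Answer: $0$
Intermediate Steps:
$k{\left(Y \right)} = 0$
$- k{\left(-59 \right)} = \left(-1\right) 0 = 0$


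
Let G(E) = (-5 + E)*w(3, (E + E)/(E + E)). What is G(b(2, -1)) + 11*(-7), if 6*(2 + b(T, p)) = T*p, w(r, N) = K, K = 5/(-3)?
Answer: -583/9 ≈ -64.778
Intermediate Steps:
K = -5/3 (K = 5*(-1/3) = -5/3 ≈ -1.6667)
w(r, N) = -5/3
b(T, p) = -2 + T*p/6 (b(T, p) = -2 + (T*p)/6 = -2 + T*p/6)
G(E) = 25/3 - 5*E/3 (G(E) = (-5 + E)*(-5/3) = 25/3 - 5*E/3)
G(b(2, -1)) + 11*(-7) = (25/3 - 5*(-2 + (1/6)*2*(-1))/3) + 11*(-7) = (25/3 - 5*(-2 - 1/3)/3) - 77 = (25/3 - 5/3*(-7/3)) - 77 = (25/3 + 35/9) - 77 = 110/9 - 77 = -583/9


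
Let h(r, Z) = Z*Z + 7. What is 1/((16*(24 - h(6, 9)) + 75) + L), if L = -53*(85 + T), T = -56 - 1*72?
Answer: 1/1330 ≈ 0.00075188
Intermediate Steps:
T = -128 (T = -56 - 72 = -128)
h(r, Z) = 7 + Z² (h(r, Z) = Z² + 7 = 7 + Z²)
L = 2279 (L = -53*(85 - 128) = -53*(-43) = 2279)
1/((16*(24 - h(6, 9)) + 75) + L) = 1/((16*(24 - (7 + 9²)) + 75) + 2279) = 1/((16*(24 - (7 + 81)) + 75) + 2279) = 1/((16*(24 - 1*88) + 75) + 2279) = 1/((16*(24 - 88) + 75) + 2279) = 1/((16*(-64) + 75) + 2279) = 1/((-1024 + 75) + 2279) = 1/(-949 + 2279) = 1/1330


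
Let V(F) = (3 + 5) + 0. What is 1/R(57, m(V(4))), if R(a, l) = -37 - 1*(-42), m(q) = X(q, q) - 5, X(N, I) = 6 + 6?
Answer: ⅕ ≈ 0.20000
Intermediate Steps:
X(N, I) = 12
V(F) = 8 (V(F) = 8 + 0 = 8)
m(q) = 7 (m(q) = 12 - 5 = 7)
R(a, l) = 5 (R(a, l) = -37 + 42 = 5)
1/R(57, m(V(4))) = 1/5 = ⅕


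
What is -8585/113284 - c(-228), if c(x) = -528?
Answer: 59805367/113284 ≈ 527.92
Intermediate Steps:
-8585/113284 - c(-228) = -8585/113284 - 1*(-528) = -8585*1/113284 + 528 = -8585/113284 + 528 = 59805367/113284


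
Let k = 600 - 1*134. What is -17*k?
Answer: -7922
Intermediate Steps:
k = 466 (k = 600 - 134 = 466)
-17*k = -17*466 = -7922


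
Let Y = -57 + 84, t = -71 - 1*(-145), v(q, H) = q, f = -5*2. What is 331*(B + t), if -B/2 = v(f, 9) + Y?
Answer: 13240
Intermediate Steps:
f = -10
t = 74 (t = -71 + 145 = 74)
Y = 27
B = -34 (B = -2*(-10 + 27) = -2*17 = -34)
331*(B + t) = 331*(-34 + 74) = 331*40 = 13240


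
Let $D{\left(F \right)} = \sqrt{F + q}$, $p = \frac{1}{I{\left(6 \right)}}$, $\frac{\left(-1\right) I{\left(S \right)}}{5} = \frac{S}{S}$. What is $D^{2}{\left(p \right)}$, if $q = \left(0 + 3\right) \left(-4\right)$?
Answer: $- \frac{61}{5} \approx -12.2$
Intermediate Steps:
$I{\left(S \right)} = -5$ ($I{\left(S \right)} = - 5 \frac{S}{S} = \left(-5\right) 1 = -5$)
$q = -12$ ($q = 3 \left(-4\right) = -12$)
$p = - \frac{1}{5}$ ($p = \frac{1}{-5} = - \frac{1}{5} \approx -0.2$)
$D{\left(F \right)} = \sqrt{-12 + F}$ ($D{\left(F \right)} = \sqrt{F - 12} = \sqrt{-12 + F}$)
$D^{2}{\left(p \right)} = \left(\sqrt{-12 - \frac{1}{5}}\right)^{2} = \left(\sqrt{- \frac{61}{5}}\right)^{2} = \left(\frac{i \sqrt{305}}{5}\right)^{2} = - \frac{61}{5}$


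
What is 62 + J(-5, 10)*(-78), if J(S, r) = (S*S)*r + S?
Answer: -19048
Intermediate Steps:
J(S, r) = S + r*S² (J(S, r) = S²*r + S = r*S² + S = S + r*S²)
62 + J(-5, 10)*(-78) = 62 - 5*(1 - 5*10)*(-78) = 62 - 5*(1 - 50)*(-78) = 62 - 5*(-49)*(-78) = 62 + 245*(-78) = 62 - 19110 = -19048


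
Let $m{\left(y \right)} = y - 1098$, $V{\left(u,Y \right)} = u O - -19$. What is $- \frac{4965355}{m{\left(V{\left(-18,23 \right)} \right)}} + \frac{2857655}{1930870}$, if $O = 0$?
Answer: $\frac{1918107683719}{416681746} \approx 4603.3$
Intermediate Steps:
$V{\left(u,Y \right)} = 19$ ($V{\left(u,Y \right)} = u 0 - -19 = 0 + 19 = 19$)
$m{\left(y \right)} = -1098 + y$
$- \frac{4965355}{m{\left(V{\left(-18,23 \right)} \right)}} + \frac{2857655}{1930870} = - \frac{4965355}{-1098 + 19} + \frac{2857655}{1930870} = - \frac{4965355}{-1079} + 2857655 \cdot \frac{1}{1930870} = \left(-4965355\right) \left(- \frac{1}{1079}\right) + \frac{571531}{386174} = \frac{4965355}{1079} + \frac{571531}{386174} = \frac{1918107683719}{416681746}$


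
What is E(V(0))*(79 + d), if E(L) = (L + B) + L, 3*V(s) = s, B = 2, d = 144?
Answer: 446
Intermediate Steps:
V(s) = s/3
E(L) = 2 + 2*L (E(L) = (L + 2) + L = (2 + L) + L = 2 + 2*L)
E(V(0))*(79 + d) = (2 + 2*((⅓)*0))*(79 + 144) = (2 + 2*0)*223 = (2 + 0)*223 = 2*223 = 446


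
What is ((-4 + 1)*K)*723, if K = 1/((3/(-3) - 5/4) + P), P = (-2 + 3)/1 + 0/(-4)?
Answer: 8676/5 ≈ 1735.2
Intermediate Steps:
P = 1 (P = 1*1 + 0*(-1/4) = 1 + 0 = 1)
K = -4/5 (K = 1/((3/(-3) - 5/4) + 1) = 1/((3*(-1/3) - 5*1/4) + 1) = 1/((-1 - 5/4) + 1) = 1/(-9/4 + 1) = 1/(-5/4) = -4/5 ≈ -0.80000)
((-4 + 1)*K)*723 = ((-4 + 1)*(-4/5))*723 = -3*(-4/5)*723 = (12/5)*723 = 8676/5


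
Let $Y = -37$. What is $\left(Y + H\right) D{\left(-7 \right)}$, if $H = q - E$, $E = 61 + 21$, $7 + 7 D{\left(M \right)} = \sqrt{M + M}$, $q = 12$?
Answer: $107 - \frac{107 i \sqrt{14}}{7} \approx 107.0 - 57.194 i$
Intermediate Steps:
$D{\left(M \right)} = -1 + \frac{\sqrt{2} \sqrt{M}}{7}$ ($D{\left(M \right)} = -1 + \frac{\sqrt{M + M}}{7} = -1 + \frac{\sqrt{2 M}}{7} = -1 + \frac{\sqrt{2} \sqrt{M}}{7}$)
$E = 82$
$H = -70$ ($H = 12 - 82 = -70$)
$\left(Y + H\right) D{\left(-7 \right)} = \left(-37 - 70\right) \left(-1 + \frac{\sqrt{2} \sqrt{-7}}{7}\right) = - 107 \left(-1 + \frac{\sqrt{2} i \sqrt{7}}{7}\right) = - 107 \left(-1 + \frac{i \sqrt{14}}{7}\right) = 107 - \frac{107 i \sqrt{14}}{7}$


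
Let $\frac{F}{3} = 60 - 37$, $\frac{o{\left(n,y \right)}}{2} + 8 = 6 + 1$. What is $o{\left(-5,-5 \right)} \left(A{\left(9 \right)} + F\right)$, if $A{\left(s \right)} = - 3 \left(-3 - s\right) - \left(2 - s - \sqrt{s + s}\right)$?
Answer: $-224 - 6 \sqrt{2} \approx -232.49$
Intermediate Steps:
$o{\left(n,y \right)} = -2$ ($o{\left(n,y \right)} = -16 + 2 \left(6 + 1\right) = -16 + 2 \cdot 7 = -16 + 14 = -2$)
$F = 69$ ($F = 3 \left(60 - 37\right) = 3 \cdot 23 = 69$)
$A{\left(s \right)} = 7 + 4 s + \sqrt{2} \sqrt{s}$ ($A{\left(s \right)} = \left(9 + 3 s\right) - \left(2 - s - \sqrt{2} \sqrt{s}\right) = \left(9 + 3 s\right) + \left(-2 + s + \sqrt{2} \sqrt{s}\right) = 7 + 4 s + \sqrt{2} \sqrt{s}$)
$o{\left(-5,-5 \right)} \left(A{\left(9 \right)} + F\right) = - 2 \left(\left(7 + 4 \cdot 9 + \sqrt{2} \sqrt{9}\right) + 69\right) = - 2 \left(\left(7 + 36 + \sqrt{2} \cdot 3\right) + 69\right) = - 2 \left(\left(7 + 36 + 3 \sqrt{2}\right) + 69\right) = - 2 \left(\left(43 + 3 \sqrt{2}\right) + 69\right) = - 2 \left(112 + 3 \sqrt{2}\right) = -224 - 6 \sqrt{2}$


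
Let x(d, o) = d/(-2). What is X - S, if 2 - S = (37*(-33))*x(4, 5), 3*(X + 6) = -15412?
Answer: -8110/3 ≈ -2703.3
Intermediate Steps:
X = -15430/3 (X = -6 + (⅓)*(-15412) = -6 - 15412/3 = -15430/3 ≈ -5143.3)
x(d, o) = -d/2 (x(d, o) = d*(-½) = -d/2)
S = -2440 (S = 2 - 37*(-33)*(-½*4) = 2 - (-1221)*(-2) = 2 - 1*2442 = 2 - 2442 = -2440)
X - S = -15430/3 - 1*(-2440) = -15430/3 + 2440 = -8110/3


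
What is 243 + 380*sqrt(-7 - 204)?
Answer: 243 + 380*I*sqrt(211) ≈ 243.0 + 5519.8*I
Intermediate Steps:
243 + 380*sqrt(-7 - 204) = 243 + 380*sqrt(-211) = 243 + 380*(I*sqrt(211)) = 243 + 380*I*sqrt(211)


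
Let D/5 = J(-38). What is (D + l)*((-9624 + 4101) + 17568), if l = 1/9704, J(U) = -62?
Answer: -36234238755/9704 ≈ -3.7339e+6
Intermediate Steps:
D = -310 (D = 5*(-62) = -310)
l = 1/9704 ≈ 0.00010305
(D + l)*((-9624 + 4101) + 17568) = (-310 + 1/9704)*((-9624 + 4101) + 17568) = -3008239*(-5523 + 17568)/9704 = -3008239/9704*12045 = -36234238755/9704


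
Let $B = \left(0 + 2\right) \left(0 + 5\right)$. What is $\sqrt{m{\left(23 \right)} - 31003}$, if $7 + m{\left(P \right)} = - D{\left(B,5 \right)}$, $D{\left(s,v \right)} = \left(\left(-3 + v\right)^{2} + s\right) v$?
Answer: $2 i \sqrt{7770} \approx 176.3 i$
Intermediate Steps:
$B = 10$ ($B = 2 \cdot 5 = 10$)
$D{\left(s,v \right)} = v \left(s + \left(-3 + v\right)^{2}\right)$ ($D{\left(s,v \right)} = \left(s + \left(-3 + v\right)^{2}\right) v = v \left(s + \left(-3 + v\right)^{2}\right)$)
$m{\left(P \right)} = -77$ ($m{\left(P \right)} = -7 - 5 \left(10 + \left(-3 + 5\right)^{2}\right) = -7 - 5 \left(10 + 2^{2}\right) = -7 - 5 \left(10 + 4\right) = -7 - 5 \cdot 14 = -7 - 70 = -77$)
$\sqrt{m{\left(23 \right)} - 31003} = \sqrt{-77 - 31003} = \sqrt{-31080} = 2 i \sqrt{7770}$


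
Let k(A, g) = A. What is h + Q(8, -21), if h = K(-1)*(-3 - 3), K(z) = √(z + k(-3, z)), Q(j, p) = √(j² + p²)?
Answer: √505 - 12*I ≈ 22.472 - 12.0*I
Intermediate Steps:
K(z) = √(-3 + z) (K(z) = √(z - 3) = √(-3 + z))
h = -12*I (h = √(-3 - 1)*(-3 - 3) = √(-4)*(-6) = (2*I)*(-6) = -12*I ≈ -12.0*I)
h + Q(8, -21) = -12*I + √(8² + (-21)²) = -12*I + √(64 + 441) = -12*I + √505 = √505 - 12*I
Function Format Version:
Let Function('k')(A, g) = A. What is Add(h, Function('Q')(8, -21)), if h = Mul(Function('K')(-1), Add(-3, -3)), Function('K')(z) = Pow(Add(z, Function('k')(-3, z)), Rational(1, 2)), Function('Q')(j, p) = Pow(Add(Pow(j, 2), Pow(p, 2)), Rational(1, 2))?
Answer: Add(Pow(505, Rational(1, 2)), Mul(-12, I)) ≈ Add(22.472, Mul(-12.000, I))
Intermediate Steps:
Function('K')(z) = Pow(Add(-3, z), Rational(1, 2)) (Function('K')(z) = Pow(Add(z, -3), Rational(1, 2)) = Pow(Add(-3, z), Rational(1, 2)))
h = Mul(-12, I) (h = Mul(Pow(Add(-3, -1), Rational(1, 2)), Add(-3, -3)) = Mul(Pow(-4, Rational(1, 2)), -6) = Mul(Mul(2, I), -6) = Mul(-12, I) ≈ Mul(-12.000, I))
Add(h, Function('Q')(8, -21)) = Add(Mul(-12, I), Pow(Add(Pow(8, 2), Pow(-21, 2)), Rational(1, 2))) = Add(Mul(-12, I), Pow(Add(64, 441), Rational(1, 2))) = Add(Mul(-12, I), Pow(505, Rational(1, 2))) = Add(Pow(505, Rational(1, 2)), Mul(-12, I))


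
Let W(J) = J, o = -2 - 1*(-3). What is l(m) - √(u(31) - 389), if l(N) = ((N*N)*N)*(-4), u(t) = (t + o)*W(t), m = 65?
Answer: -1098500 - 3*√67 ≈ -1.0985e+6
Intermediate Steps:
o = 1 (o = -2 + 3 = 1)
u(t) = t*(1 + t) (u(t) = (t + 1)*t = (1 + t)*t = t*(1 + t))
l(N) = -4*N³ (l(N) = (N²*N)*(-4) = N³*(-4) = -4*N³)
l(m) - √(u(31) - 389) = -4*65³ - √(31*(1 + 31) - 389) = -4*274625 - √(31*32 - 389) = -1098500 - √(992 - 389) = -1098500 - √603 = -1098500 - 3*√67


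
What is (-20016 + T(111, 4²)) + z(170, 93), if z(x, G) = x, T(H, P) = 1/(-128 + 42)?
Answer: -1706757/86 ≈ -19846.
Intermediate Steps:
T(H, P) = -1/86 (T(H, P) = 1/(-86) = -1/86)
(-20016 + T(111, 4²)) + z(170, 93) = (-20016 - 1/86) + 170 = -1721377/86 + 170 = -1706757/86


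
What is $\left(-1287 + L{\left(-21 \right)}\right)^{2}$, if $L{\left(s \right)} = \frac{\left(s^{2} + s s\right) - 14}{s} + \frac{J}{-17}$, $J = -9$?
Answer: $\frac{4585727524}{2601} \approx 1.7631 \cdot 10^{6}$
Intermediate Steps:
$L{\left(s \right)} = \frac{9}{17} + \frac{-14 + 2 s^{2}}{s}$ ($L{\left(s \right)} = \frac{\left(s^{2} + s s\right) - 14}{s} - \frac{9}{-17} = \frac{\left(s^{2} + s^{2}\right) - 14}{s} - - \frac{9}{17} = \frac{2 s^{2} - 14}{s} + \frac{9}{17} = \frac{-14 + 2 s^{2}}{s} + \frac{9}{17} = \frac{9}{17} + \frac{-14 + 2 s^{2}}{s}$)
$\left(-1287 + L{\left(-21 \right)}\right)^{2} = \left(-1287 + \left(\frac{9}{17} - \frac{14}{-21} + 2 \left(-21\right)\right)\right)^{2} = \left(-1287 - \frac{2081}{51}\right)^{2} = \left(- \frac{67718}{51}\right)^{2} = \frac{4585727524}{2601}$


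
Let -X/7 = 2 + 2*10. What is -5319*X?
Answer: 819126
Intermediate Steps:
X = -154 (X = -7*(2 + 2*10) = -7*(2 + 20) = -7*22 = -154)
-5319*X = -5319*(-154) = 819126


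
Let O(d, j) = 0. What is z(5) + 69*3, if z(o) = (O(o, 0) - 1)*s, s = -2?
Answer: 209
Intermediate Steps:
z(o) = 2 (z(o) = (0 - 1)*(-2) = -1*(-2) = 2)
z(5) + 69*3 = 2 + 69*3 = 2 + 207 = 209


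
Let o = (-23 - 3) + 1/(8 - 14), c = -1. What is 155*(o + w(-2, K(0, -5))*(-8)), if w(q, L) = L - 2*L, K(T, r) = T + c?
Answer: -31775/6 ≈ -5295.8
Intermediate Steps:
K(T, r) = -1 + T (K(T, r) = T - 1 = -1 + T)
w(q, L) = -L
o = -157/6 (o = -26 + 1/(-6) = -26 - ⅙ = -157/6 ≈ -26.167)
155*(o + w(-2, K(0, -5))*(-8)) = 155*(-157/6 - (-1 + 0)*(-8)) = 155*(-157/6 - 1*(-1)*(-8)) = 155*(-157/6 + 1*(-8)) = 155*(-157/6 - 8) = 155*(-205/6) = -31775/6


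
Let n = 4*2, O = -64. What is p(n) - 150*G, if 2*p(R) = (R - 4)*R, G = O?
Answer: 9616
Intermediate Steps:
n = 8
G = -64
p(R) = R*(-4 + R)/2 (p(R) = ((R - 4)*R)/2 = ((-4 + R)*R)/2 = (R*(-4 + R))/2 = R*(-4 + R)/2)
p(n) - 150*G = (½)*8*(-4 + 8) - 150*(-64) = (½)*8*4 + 9600 = 16 + 9600 = 9616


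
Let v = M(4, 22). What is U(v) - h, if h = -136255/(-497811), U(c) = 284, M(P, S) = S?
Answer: 8308357/29283 ≈ 283.73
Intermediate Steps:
v = 22
h = 8015/29283 (h = -136255*(-1/497811) = 8015/29283 ≈ 0.27371)
U(v) - h = 284 - 1*8015/29283 = 284 - 8015/29283 = 8308357/29283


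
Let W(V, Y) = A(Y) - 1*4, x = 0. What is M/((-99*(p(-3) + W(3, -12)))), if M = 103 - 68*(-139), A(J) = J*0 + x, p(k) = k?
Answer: 455/33 ≈ 13.788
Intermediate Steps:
A(J) = 0 (A(J) = J*0 + 0 = 0 + 0 = 0)
W(V, Y) = -4 (W(V, Y) = 0 - 1*4 = 0 - 4 = -4)
M = 9555 (M = 103 + 9452 = 9555)
M/((-99*(p(-3) + W(3, -12)))) = 9555/((-99*(-3 - 4))) = 9555/((-99*(-7))) = 9555/693 = 9555*(1/693) = 455/33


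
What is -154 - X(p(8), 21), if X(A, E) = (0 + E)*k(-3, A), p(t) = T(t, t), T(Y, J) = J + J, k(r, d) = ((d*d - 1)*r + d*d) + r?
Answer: 10598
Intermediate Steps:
k(r, d) = r + d² + r*(-1 + d²) (k(r, d) = ((d² - 1)*r + d²) + r = ((-1 + d²)*r + d²) + r = (r*(-1 + d²) + d²) + r = (d² + r*(-1 + d²)) + r = r + d² + r*(-1 + d²))
T(Y, J) = 2*J
p(t) = 2*t
X(A, E) = -2*E*A² (X(A, E) = (0 + E)*(A²*(1 - 3)) = E*(A²*(-2)) = E*(-2*A²) = -2*E*A²)
-154 - X(p(8), 21) = -154 - (-2)*21*(2*8)² = -154 - (-2)*21*16² = -154 - (-2)*21*256 = -154 - 1*(-10752) = -154 + 10752 = 10598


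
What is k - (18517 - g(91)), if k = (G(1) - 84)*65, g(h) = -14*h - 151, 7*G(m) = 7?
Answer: -25337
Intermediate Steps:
G(m) = 1 (G(m) = (1/7)*7 = 1)
g(h) = -151 - 14*h
k = -5395 (k = (1 - 84)*65 = -83*65 = -5395)
k - (18517 - g(91)) = -5395 - (18517 - (-151 - 14*91)) = -5395 - (18517 - (-151 - 1274)) = -5395 - (18517 - 1*(-1425)) = -5395 - (18517 + 1425) = -5395 - 1*19942 = -5395 - 19942 = -25337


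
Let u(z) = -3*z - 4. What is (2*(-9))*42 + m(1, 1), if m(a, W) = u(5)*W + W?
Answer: -774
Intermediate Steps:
u(z) = -4 - 3*z
m(a, W) = -18*W (m(a, W) = (-4 - 3*5)*W + W = (-4 - 15)*W + W = -19*W + W = -18*W)
(2*(-9))*42 + m(1, 1) = (2*(-9))*42 - 18*1 = -18*42 - 18 = -756 - 18 = -774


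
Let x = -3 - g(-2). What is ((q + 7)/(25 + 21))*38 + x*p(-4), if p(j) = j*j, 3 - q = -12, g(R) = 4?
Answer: -2158/23 ≈ -93.826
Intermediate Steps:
q = 15 (q = 3 - 1*(-12) = 3 + 12 = 15)
p(j) = j**2
x = -7 (x = -3 - 1*4 = -3 - 4 = -7)
((q + 7)/(25 + 21))*38 + x*p(-4) = ((15 + 7)/(25 + 21))*38 - 7*(-4)**2 = (22/46)*38 - 7*16 = (22*(1/46))*38 - 112 = (11/23)*38 - 112 = 418/23 - 112 = -2158/23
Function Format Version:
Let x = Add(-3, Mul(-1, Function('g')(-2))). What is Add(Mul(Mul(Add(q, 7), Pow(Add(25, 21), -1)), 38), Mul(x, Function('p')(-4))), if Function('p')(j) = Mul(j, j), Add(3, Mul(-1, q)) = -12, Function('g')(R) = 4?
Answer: Rational(-2158, 23) ≈ -93.826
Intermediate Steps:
q = 15 (q = Add(3, Mul(-1, -12)) = Add(3, 12) = 15)
Function('p')(j) = Pow(j, 2)
x = -7 (x = Add(-3, Mul(-1, 4)) = Add(-3, -4) = -7)
Add(Mul(Mul(Add(q, 7), Pow(Add(25, 21), -1)), 38), Mul(x, Function('p')(-4))) = Add(Mul(Mul(Add(15, 7), Pow(Add(25, 21), -1)), 38), Mul(-7, Pow(-4, 2))) = Add(Mul(Mul(22, Pow(46, -1)), 38), Mul(-7, 16)) = Add(Mul(Mul(22, Rational(1, 46)), 38), -112) = Add(Mul(Rational(11, 23), 38), -112) = Add(Rational(418, 23), -112) = Rational(-2158, 23)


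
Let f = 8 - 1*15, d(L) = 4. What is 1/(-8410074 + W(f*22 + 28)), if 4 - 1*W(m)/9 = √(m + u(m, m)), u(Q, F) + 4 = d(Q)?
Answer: I/(3*(-2803346*I + 9*√14)) ≈ -1.1891e-7 + 1.4283e-12*I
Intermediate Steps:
f = -7 (f = 8 - 15 = -7)
u(Q, F) = 0 (u(Q, F) = -4 + 4 = 0)
W(m) = 36 - 9*√m (W(m) = 36 - 9*√(m + 0) = 36 - 9*√m)
1/(-8410074 + W(f*22 + 28)) = 1/(-8410074 + (36 - 9*√(-7*22 + 28))) = 1/(-8410074 + (36 - 9*√(-154 + 28))) = 1/(-8410074 + (36 - 27*I*√14)) = 1/(-8410038 - 27*I*√14)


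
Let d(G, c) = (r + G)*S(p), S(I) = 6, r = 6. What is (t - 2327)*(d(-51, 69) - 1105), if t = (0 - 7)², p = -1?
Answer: 3132250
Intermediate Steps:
t = 49 (t = (-7)² = 49)
d(G, c) = 36 + 6*G (d(G, c) = (6 + G)*6 = 36 + 6*G)
(t - 2327)*(d(-51, 69) - 1105) = (49 - 2327)*((36 + 6*(-51)) - 1105) = -2278*((36 - 306) - 1105) = -2278*(-270 - 1105) = -2278*(-1375) = 3132250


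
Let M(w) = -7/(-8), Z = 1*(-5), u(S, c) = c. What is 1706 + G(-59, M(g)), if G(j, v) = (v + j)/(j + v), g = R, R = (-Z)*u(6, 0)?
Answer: 1707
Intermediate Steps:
Z = -5
R = 0 (R = -1*(-5)*0 = 5*0 = 0)
g = 0
M(w) = 7/8 (M(w) = -7*(-1/8) = 7/8)
G(j, v) = 1 (G(j, v) = (j + v)/(j + v) = 1)
1706 + G(-59, M(g)) = 1706 + 1 = 1707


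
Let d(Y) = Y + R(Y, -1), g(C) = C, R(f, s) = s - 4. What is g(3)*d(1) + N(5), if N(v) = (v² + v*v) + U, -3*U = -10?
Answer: 124/3 ≈ 41.333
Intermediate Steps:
U = 10/3 (U = -⅓*(-10) = 10/3 ≈ 3.3333)
R(f, s) = -4 + s
d(Y) = -5 + Y (d(Y) = Y + (-4 - 1) = Y - 5 = -5 + Y)
N(v) = 10/3 + 2*v² (N(v) = (v² + v*v) + 10/3 = (v² + v²) + 10/3 = 2*v² + 10/3 = 10/3 + 2*v²)
g(3)*d(1) + N(5) = 3*(-5 + 1) + (10/3 + 2*5²) = 3*(-4) + (10/3 + 2*25) = -12 + (10/3 + 50) = -12 + 160/3 = 124/3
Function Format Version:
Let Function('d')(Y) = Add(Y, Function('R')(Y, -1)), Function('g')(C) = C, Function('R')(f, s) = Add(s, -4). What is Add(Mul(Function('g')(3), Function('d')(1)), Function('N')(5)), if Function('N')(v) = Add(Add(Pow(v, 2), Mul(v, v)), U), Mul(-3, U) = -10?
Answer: Rational(124, 3) ≈ 41.333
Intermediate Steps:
U = Rational(10, 3) (U = Mul(Rational(-1, 3), -10) = Rational(10, 3) ≈ 3.3333)
Function('R')(f, s) = Add(-4, s)
Function('d')(Y) = Add(-5, Y) (Function('d')(Y) = Add(Y, Add(-4, -1)) = Add(Y, -5) = Add(-5, Y))
Function('N')(v) = Add(Rational(10, 3), Mul(2, Pow(v, 2))) (Function('N')(v) = Add(Add(Pow(v, 2), Mul(v, v)), Rational(10, 3)) = Add(Add(Pow(v, 2), Pow(v, 2)), Rational(10, 3)) = Add(Mul(2, Pow(v, 2)), Rational(10, 3)) = Add(Rational(10, 3), Mul(2, Pow(v, 2))))
Add(Mul(Function('g')(3), Function('d')(1)), Function('N')(5)) = Add(Mul(3, Add(-5, 1)), Add(Rational(10, 3), Mul(2, Pow(5, 2)))) = Add(Mul(3, -4), Add(Rational(10, 3), Mul(2, 25))) = Add(-12, Add(Rational(10, 3), 50)) = Add(-12, Rational(160, 3)) = Rational(124, 3)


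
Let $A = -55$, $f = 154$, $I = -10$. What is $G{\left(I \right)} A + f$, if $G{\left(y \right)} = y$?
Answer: $704$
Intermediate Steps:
$G{\left(I \right)} A + f = \left(-10\right) \left(-55\right) + 154 = 550 + 154 = 704$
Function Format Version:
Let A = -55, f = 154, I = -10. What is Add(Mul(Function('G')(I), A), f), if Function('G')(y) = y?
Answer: 704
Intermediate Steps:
Add(Mul(Function('G')(I), A), f) = Add(Mul(-10, -55), 154) = Add(550, 154) = 704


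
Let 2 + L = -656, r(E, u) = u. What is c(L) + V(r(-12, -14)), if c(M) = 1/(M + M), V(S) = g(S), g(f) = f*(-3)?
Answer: 55271/1316 ≈ 41.999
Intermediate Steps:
g(f) = -3*f
V(S) = -3*S
L = -658 (L = -2 - 656 = -658)
c(M) = 1/(2*M)
c(L) + V(r(-12, -14)) = (½)/(-658) - 3*(-14) = (½)*(-1/658) + 42 = -1/1316 + 42 = 55271/1316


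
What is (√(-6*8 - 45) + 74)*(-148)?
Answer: -10952 - 148*I*√93 ≈ -10952.0 - 1427.3*I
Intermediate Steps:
(√(-6*8 - 45) + 74)*(-148) = (√(-48 - 45) + 74)*(-148) = (√(-93) + 74)*(-148) = (I*√93 + 74)*(-148) = (74 + I*√93)*(-148) = -10952 - 148*I*√93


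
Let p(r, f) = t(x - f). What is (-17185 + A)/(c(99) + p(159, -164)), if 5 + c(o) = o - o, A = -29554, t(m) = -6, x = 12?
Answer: 4249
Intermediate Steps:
p(r, f) = -6
c(o) = -5 (c(o) = -5 + (o - o) = -5 + 0 = -5)
(-17185 + A)/(c(99) + p(159, -164)) = (-17185 - 29554)/(-5 - 6) = -46739/(-11) = -46739*(-1/11) = 4249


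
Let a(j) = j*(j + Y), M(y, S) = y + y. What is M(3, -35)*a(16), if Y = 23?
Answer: 3744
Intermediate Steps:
M(y, S) = 2*y
a(j) = j*(23 + j) (a(j) = j*(j + 23) = j*(23 + j))
M(3, -35)*a(16) = (2*3)*(16*(23 + 16)) = 6*(16*39) = 6*624 = 3744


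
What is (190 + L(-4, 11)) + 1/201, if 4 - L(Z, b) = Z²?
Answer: 35779/201 ≈ 178.00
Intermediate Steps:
L(Z, b) = 4 - Z²
(190 + L(-4, 11)) + 1/201 = (190 + (4 - 1*(-4)²)) + 1/201 = (190 + (4 - 1*16)) + 1/201 = (190 + (4 - 16)) + 1/201 = (190 - 12) + 1/201 = 178 + 1/201 = 35779/201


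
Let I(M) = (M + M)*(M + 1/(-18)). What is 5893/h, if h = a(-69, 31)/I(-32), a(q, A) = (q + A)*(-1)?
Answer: 54404176/171 ≈ 3.1815e+5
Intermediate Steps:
I(M) = 2*M*(-1/18 + M) (I(M) = (2*M)*(M - 1/18) = (2*M)*(-1/18 + M) = 2*M*(-1/18 + M))
a(q, A) = -A - q (a(q, A) = (A + q)*(-1) = -A - q)
h = 171/9232 (h = (-1*31 - 1*(-69))/(((⅑)*(-32)*(-1 + 18*(-32)))) = (-31 + 69)/(((⅑)*(-32)*(-1 - 576))) = 38/(((⅑)*(-32)*(-577))) = 38/(18464/9) = 38*(9/18464) = 171/9232 ≈ 0.018523)
5893/h = 5893/(171/9232) = 5893*(9232/171) = 54404176/171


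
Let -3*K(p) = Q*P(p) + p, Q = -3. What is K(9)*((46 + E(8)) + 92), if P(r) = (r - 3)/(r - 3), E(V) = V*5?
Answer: -356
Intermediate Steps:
E(V) = 5*V
P(r) = 1 (P(r) = (-3 + r)/(-3 + r) = 1)
K(p) = 1 - p/3 (K(p) = -(-3*1 + p)/3 = -(-3 + p)/3 = 1 - p/3)
K(9)*((46 + E(8)) + 92) = (1 - ⅓*9)*((46 + 5*8) + 92) = (1 - 3)*((46 + 40) + 92) = -2*(86 + 92) = -2*178 = -356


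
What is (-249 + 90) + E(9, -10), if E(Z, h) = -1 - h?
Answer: -150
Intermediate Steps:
(-249 + 90) + E(9, -10) = (-249 + 90) + (-1 - 1*(-10)) = -159 + (-1 + 10) = -159 + 9 = -150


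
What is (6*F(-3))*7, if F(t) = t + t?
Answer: -252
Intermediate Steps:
F(t) = 2*t
(6*F(-3))*7 = (6*(2*(-3)))*7 = (6*(-6))*7 = -36*7 = -252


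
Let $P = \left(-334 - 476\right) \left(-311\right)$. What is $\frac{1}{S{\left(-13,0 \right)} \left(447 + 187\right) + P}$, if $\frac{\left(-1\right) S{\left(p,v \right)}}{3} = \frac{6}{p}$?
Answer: $\frac{13}{3286242} \approx 3.9559 \cdot 10^{-6}$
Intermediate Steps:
$S{\left(p,v \right)} = - \frac{18}{p}$ ($S{\left(p,v \right)} = - 3 \frac{6}{p} = - \frac{18}{p}$)
$P = 251910$ ($P = \left(-810\right) \left(-311\right) = 251910$)
$\frac{1}{S{\left(-13,0 \right)} \left(447 + 187\right) + P} = \frac{1}{- \frac{18}{-13} \left(447 + 187\right) + 251910} = \frac{1}{\left(-18\right) \left(- \frac{1}{13}\right) 634 + 251910} = \frac{1}{\frac{18}{13} \cdot 634 + 251910} = \frac{1}{\frac{11412}{13} + 251910} = \frac{1}{\frac{3286242}{13}} = \frac{13}{3286242}$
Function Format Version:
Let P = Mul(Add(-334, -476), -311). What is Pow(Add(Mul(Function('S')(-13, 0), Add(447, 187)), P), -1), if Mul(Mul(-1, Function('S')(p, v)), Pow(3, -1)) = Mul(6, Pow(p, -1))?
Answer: Rational(13, 3286242) ≈ 3.9559e-6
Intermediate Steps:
Function('S')(p, v) = Mul(-18, Pow(p, -1)) (Function('S')(p, v) = Mul(-3, Mul(6, Pow(p, -1))) = Mul(-18, Pow(p, -1)))
P = 251910 (P = Mul(-810, -311) = 251910)
Pow(Add(Mul(Function('S')(-13, 0), Add(447, 187)), P), -1) = Pow(Add(Mul(Mul(-18, Pow(-13, -1)), Add(447, 187)), 251910), -1) = Pow(Add(Mul(Mul(-18, Rational(-1, 13)), 634), 251910), -1) = Pow(Add(Mul(Rational(18, 13), 634), 251910), -1) = Pow(Add(Rational(11412, 13), 251910), -1) = Pow(Rational(3286242, 13), -1) = Rational(13, 3286242)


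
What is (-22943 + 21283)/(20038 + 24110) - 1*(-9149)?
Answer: 100977098/11037 ≈ 9149.0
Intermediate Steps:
(-22943 + 21283)/(20038 + 24110) - 1*(-9149) = -1660/44148 + 9149 = -1660*1/44148 + 9149 = -415/11037 + 9149 = 100977098/11037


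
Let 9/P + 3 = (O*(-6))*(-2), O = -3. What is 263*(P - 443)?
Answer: -1515406/13 ≈ -1.1657e+5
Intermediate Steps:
P = -3/13 (P = 9/(-3 - 3*(-6)*(-2)) = 9/(-3 + 18*(-2)) = 9/(-3 - 36) = 9/(-39) = 9*(-1/39) = -3/13 ≈ -0.23077)
263*(P - 443) = 263*(-3/13 - 443) = 263*(-5762/13) = -1515406/13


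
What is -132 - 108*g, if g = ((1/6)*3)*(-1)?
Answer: -78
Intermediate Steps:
g = -½ (g = ((1*(⅙))*3)*(-1) = ((⅙)*3)*(-1) = (½)*(-1) = -½ ≈ -0.50000)
-132 - 108*g = -132 - 108*(-½) = -132 + 54 = -78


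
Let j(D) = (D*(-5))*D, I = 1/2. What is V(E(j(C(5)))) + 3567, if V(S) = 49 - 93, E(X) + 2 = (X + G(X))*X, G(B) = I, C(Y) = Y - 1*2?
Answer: 3523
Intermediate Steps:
I = 1/2 ≈ 0.50000
C(Y) = -2 + Y (C(Y) = Y - 2 = -2 + Y)
j(D) = -5*D**2 (j(D) = (-5*D)*D = -5*D**2)
G(B) = 1/2
E(X) = -2 + X*(1/2 + X) (E(X) = -2 + (X + 1/2)*X = -2 + (1/2 + X)*X = -2 + X*(1/2 + X))
V(S) = -44
V(E(j(C(5)))) + 3567 = -44 + 3567 = 3523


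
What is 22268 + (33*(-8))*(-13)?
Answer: 25700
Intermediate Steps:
22268 + (33*(-8))*(-13) = 22268 - 264*(-13) = 22268 + 3432 = 25700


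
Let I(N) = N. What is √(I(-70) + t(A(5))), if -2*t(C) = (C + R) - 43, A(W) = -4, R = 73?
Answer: I*√83 ≈ 9.1104*I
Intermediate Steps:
t(C) = -15 - C/2 (t(C) = -((C + 73) - 43)/2 = -((73 + C) - 43)/2 = -(30 + C)/2 = -15 - C/2)
√(I(-70) + t(A(5))) = √(-70 + (-15 - ½*(-4))) = √(-70 + (-15 + 2)) = √(-70 - 13) = √(-83) = I*√83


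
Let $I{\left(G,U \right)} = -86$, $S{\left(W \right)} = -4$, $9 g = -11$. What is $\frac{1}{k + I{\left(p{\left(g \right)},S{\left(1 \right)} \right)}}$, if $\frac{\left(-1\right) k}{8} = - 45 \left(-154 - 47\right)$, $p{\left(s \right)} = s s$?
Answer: $- \frac{1}{72446} \approx -1.3803 \cdot 10^{-5}$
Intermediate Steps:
$g = - \frac{11}{9}$ ($g = \frac{1}{9} \left(-11\right) = - \frac{11}{9} \approx -1.2222$)
$p{\left(s \right)} = s^{2}$
$k = -72360$ ($k = - 8 \left(- 45 \left(-154 - 47\right)\right) = - 8 \left(\left(-45\right) \left(-201\right)\right) = \left(-8\right) 9045 = -72360$)
$\frac{1}{k + I{\left(p{\left(g \right)},S{\left(1 \right)} \right)}} = \frac{1}{-72360 - 86} = \frac{1}{-72446} = - \frac{1}{72446}$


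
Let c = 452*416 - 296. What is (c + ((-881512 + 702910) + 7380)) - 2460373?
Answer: -2443859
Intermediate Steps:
c = 187736 (c = 188032 - 296 = 187736)
(c + ((-881512 + 702910) + 7380)) - 2460373 = (187736 + ((-881512 + 702910) + 7380)) - 2460373 = (187736 + (-178602 + 7380)) - 2460373 = (187736 - 171222) - 2460373 = 16514 - 2460373 = -2443859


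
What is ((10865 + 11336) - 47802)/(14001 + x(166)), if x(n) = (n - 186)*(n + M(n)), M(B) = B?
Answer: -25601/7361 ≈ -3.4779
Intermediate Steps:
x(n) = 2*n*(-186 + n) (x(n) = (n - 186)*(n + n) = (-186 + n)*(2*n) = 2*n*(-186 + n))
((10865 + 11336) - 47802)/(14001 + x(166)) = ((10865 + 11336) - 47802)/(14001 + 2*166*(-186 + 166)) = (22201 - 47802)/(14001 + 2*166*(-20)) = -25601/(14001 - 6640) = -25601/7361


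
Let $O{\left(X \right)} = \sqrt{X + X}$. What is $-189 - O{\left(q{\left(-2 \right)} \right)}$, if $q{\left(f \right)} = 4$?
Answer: $-189 - 2 \sqrt{2} \approx -191.83$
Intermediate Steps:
$O{\left(X \right)} = \sqrt{2} \sqrt{X}$ ($O{\left(X \right)} = \sqrt{2 X} = \sqrt{2} \sqrt{X}$)
$-189 - O{\left(q{\left(-2 \right)} \right)} = -189 - \sqrt{2} \sqrt{4} = -189 - \sqrt{2} \cdot 2 = -189 - 2 \sqrt{2}$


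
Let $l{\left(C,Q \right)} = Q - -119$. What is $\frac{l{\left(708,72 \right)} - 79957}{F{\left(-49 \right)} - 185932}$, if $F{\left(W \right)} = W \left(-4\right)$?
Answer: $\frac{39883}{92868} \approx 0.42946$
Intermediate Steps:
$F{\left(W \right)} = - 4 W$
$l{\left(C,Q \right)} = 119 + Q$ ($l{\left(C,Q \right)} = Q + 119 = 119 + Q$)
$\frac{l{\left(708,72 \right)} - 79957}{F{\left(-49 \right)} - 185932} = \frac{\left(119 + 72\right) - 79957}{\left(-4\right) \left(-49\right) - 185932} = \frac{191 - 79957}{196 - 185932} = - \frac{79766}{-185736} = \left(-79766\right) \left(- \frac{1}{185736}\right) = \frac{39883}{92868}$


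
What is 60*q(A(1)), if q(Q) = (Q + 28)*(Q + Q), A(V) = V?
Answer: 3480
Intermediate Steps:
q(Q) = 2*Q*(28 + Q) (q(Q) = (28 + Q)*(2*Q) = 2*Q*(28 + Q))
60*q(A(1)) = 60*(2*1*(28 + 1)) = 60*(2*1*29) = 60*58 = 3480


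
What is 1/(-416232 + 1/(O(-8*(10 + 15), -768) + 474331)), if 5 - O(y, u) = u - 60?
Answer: -475164/197778462047 ≈ -2.4025e-6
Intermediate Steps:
O(y, u) = 65 - u (O(y, u) = 5 - (u - 60) = 5 - (-60 + u) = 5 + (60 - u) = 65 - u)
1/(-416232 + 1/(O(-8*(10 + 15), -768) + 474331)) = 1/(-416232 + 1/((65 - 1*(-768)) + 474331)) = 1/(-416232 + 1/((65 + 768) + 474331)) = 1/(-416232 + 1/(833 + 474331)) = 1/(-416232 + 1/475164) = 1/(-197778462047/475164) = -475164/197778462047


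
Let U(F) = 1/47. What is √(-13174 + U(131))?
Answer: I*√29101319/47 ≈ 114.78*I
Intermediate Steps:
U(F) = 1/47
√(-13174 + U(131)) = √(-13174 + 1/47) = √(-619177/47) = I*√29101319/47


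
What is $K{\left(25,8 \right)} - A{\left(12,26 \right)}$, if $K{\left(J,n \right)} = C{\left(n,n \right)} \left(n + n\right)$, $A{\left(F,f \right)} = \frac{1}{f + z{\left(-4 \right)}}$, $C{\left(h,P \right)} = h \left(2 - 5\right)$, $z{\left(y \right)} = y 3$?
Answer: $- \frac{5377}{14} \approx -384.07$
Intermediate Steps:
$z{\left(y \right)} = 3 y$
$C{\left(h,P \right)} = - 3 h$ ($C{\left(h,P \right)} = h \left(-3\right) = - 3 h$)
$A{\left(F,f \right)} = \frac{1}{-12 + f}$ ($A{\left(F,f \right)} = \frac{1}{f + 3 \left(-4\right)} = \frac{1}{f - 12} = \frac{1}{-12 + f}$)
$K{\left(J,n \right)} = - 6 n^{2}$ ($K{\left(J,n \right)} = - 3 n \left(n + n\right) = - 3 n 2 n = - 6 n^{2}$)
$K{\left(25,8 \right)} - A{\left(12,26 \right)} = - 6 \cdot 8^{2} - \frac{1}{-12 + 26} = \left(-6\right) 64 - \frac{1}{14} = -384 - \frac{1}{14} = - \frac{5377}{14}$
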